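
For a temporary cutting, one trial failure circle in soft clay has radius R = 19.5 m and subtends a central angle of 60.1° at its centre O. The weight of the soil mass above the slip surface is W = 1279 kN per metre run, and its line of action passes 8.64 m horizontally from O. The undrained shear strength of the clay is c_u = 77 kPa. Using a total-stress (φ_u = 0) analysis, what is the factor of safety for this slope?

FS = 2.78

Taking moments about the centre O, the resisting moment is provided by the undrained shear strength acting along the arc:
Arc length L_a = R·θ = 19.5·(60.1°·π/180) = 19.5·1.0489 = 20.45 m
M_R = c_u·L_a·R = 77·20.45·19.5 = 30712.3 kN·m/m
M_D = W·d = 1279·8.64 = 11050.6 kN·m/m
FS = M_R / M_D = 30712.3 / 11050.6 = 2.779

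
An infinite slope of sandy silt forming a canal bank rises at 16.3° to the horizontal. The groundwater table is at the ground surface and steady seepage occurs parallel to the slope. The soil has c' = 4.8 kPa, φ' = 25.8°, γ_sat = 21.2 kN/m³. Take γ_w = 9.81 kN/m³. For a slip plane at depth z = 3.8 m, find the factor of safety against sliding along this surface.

With seepage parallel to the slope and the water table at the surface, the effective normal stress on the slip plane uses the buoyant unit weight γ' = γ_sat − γ_w while the driving shear stress uses γ_sat:
FS = [c' + γ' z cos²β tanφ'] / [γ_sat z sinβ cosβ]
γ' = 21.2 − 9.81 = 11.39 kN/m³
Numerator = 4.8 + 11.39·3.8·cos²16.3°·tan25.8° = 4.8 + 11.39·3.8·0.9212·0.4834 = 24.075 kPa
Denominator = 21.2·3.8·sin16.3°·cos16.3° = 21.2·3.8·0.2807·0.9598 = 21.702 kPa
FS = 24.075 / 21.702 = 1.109

FS = 1.11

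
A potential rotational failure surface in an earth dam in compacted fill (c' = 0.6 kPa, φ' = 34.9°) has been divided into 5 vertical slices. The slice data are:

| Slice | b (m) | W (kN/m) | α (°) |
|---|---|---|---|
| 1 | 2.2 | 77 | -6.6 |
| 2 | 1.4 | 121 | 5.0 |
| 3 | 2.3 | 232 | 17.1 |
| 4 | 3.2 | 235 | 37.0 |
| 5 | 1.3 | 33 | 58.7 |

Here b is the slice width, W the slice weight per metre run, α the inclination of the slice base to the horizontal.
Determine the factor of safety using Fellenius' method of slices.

Ordinary method of slices: FS = Σ[c'·Δl_i + (W_i cosα_i)·tanφ'] / Σ W_i sinα_i, with Δl_i = b_i / cosα_i.
Slice 1: Δl = 2.2/cos(-6.6°) = 2.215 m; N'_1 = 77·cos(-6.6°) = 76.5; c'Δl = 1.33; W sinα = -8.9
Slice 2: Δl = 1.4/cos5.0° = 1.405 m; N'_2 = 121·cos5.0° = 120.5; c'Δl = 0.84; W sinα = 10.5
Slice 3: Δl = 2.3/cos17.1° = 2.406 m; N'_3 = 232·cos17.1° = 221.7; c'Δl = 1.44; W sinα = 68.2
Slice 4: Δl = 3.2/cos37.0° = 4.007 m; N'_4 = 235·cos37.0° = 187.7; c'Δl = 2.40; W sinα = 141.4
Slice 5: Δl = 1.3/cos58.7° = 2.502 m; N'_5 = 33·cos58.7° = 17.1; c'Δl = 1.50; W sinα = 28.2
Σc'Δl = 7.5 kN/m; ΣN' = 623.6 kN/m; ΣW sinα = 239.5 kN/m
Resisting = 7.5 + 623.6·tan34.9° = 7.5 + 435.0 = 442.5 kN/m
FS = 442.5 / 239.5 = 1.848

FS = 1.85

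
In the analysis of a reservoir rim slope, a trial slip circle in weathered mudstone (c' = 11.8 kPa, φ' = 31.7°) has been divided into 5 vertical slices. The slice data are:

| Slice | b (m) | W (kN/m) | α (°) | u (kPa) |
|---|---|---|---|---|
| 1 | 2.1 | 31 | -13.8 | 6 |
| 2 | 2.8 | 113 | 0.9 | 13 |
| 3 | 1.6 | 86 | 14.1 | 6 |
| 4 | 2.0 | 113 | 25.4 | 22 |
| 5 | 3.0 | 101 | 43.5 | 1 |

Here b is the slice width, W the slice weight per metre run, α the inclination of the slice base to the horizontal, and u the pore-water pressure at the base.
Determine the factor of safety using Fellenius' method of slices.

FS = 2.49

Ordinary method of slices: FS = Σ[c'·Δl_i + (W_i cosα_i − u_i·Δl_i)·tanφ'] / Σ W_i sinα_i, with Δl_i = b_i / cosα_i.
Slice 1: Δl = 2.1/cos(-13.8°) = 2.162 m; N'_1 = 31·cos(-13.8°) − 6·2.162 = 17.1; c'Δl = 25.52; W sinα = -7.4
Slice 2: Δl = 2.8/cos0.9° = 2.800 m; N'_2 = 113·cos0.9° − 13·2.800 = 76.6; c'Δl = 33.04; W sinα = 1.8
Slice 3: Δl = 1.6/cos14.1° = 1.650 m; N'_3 = 86·cos14.1° − 6·1.650 = 73.5; c'Δl = 19.47; W sinα = 21.0
Slice 4: Δl = 2.0/cos25.4° = 2.214 m; N'_4 = 113·cos25.4° − 22·2.214 = 53.4; c'Δl = 26.13; W sinα = 48.5
Slice 5: Δl = 3.0/cos43.5° = 4.136 m; N'_5 = 101·cos43.5° − 1·4.136 = 69.1; c'Δl = 48.80; W sinα = 69.5
Σc'Δl = 153.0 kN/m; ΣN' = 289.7 kN/m; ΣW sinα = 133.3 kN/m
Resisting = 153.0 + 289.7·tan31.7° = 153.0 + 178.9 = 331.9 kN/m
FS = 331.9 / 133.3 = 2.489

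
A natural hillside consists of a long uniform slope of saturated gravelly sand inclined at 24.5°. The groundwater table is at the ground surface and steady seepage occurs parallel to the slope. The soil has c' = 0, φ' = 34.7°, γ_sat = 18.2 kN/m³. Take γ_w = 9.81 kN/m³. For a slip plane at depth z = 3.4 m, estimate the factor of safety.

With seepage parallel to the slope and the water table at the surface, the effective normal stress on the slip plane uses the buoyant unit weight γ' = γ_sat − γ_w while the driving shear stress uses γ_sat:
FS = [c' + γ' z cos²β tanφ'] / [γ_sat z sinβ cosβ]
(For c' = 0 this reduces to FS = (γ'/γ_sat)·tanφ'/tanβ.)
γ' = 18.2 − 9.81 = 8.39 kN/m³
Numerator = 0.0 + 8.39·3.4·cos²24.5°·tan34.7° = 0.0 + 8.39·3.4·0.8280·0.6924 = 16.356 kPa
Denominator = 18.2·3.4·sin24.5°·cos24.5° = 18.2·3.4·0.4147·0.9100 = 23.351 kPa
FS = 16.356 / 23.351 = 0.700

FS = 0.70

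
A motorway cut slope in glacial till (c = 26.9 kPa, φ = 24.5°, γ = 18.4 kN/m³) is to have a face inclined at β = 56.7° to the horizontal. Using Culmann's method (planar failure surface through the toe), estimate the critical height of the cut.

H_c = 28.92 m

Culmann's analysis gives the critical failure plane at α_cr = (β + φ)/2 = (56.7 + 24.5)/2 = 40.6°, and the critical height
H_c = (4c/γ) · sinβ cosφ / [1 − cos(β − φ)]
    = (4·26.9/18.4) · sin56.7°·cos24.5° / [1 − cos(32.2°)]
    = 5.848 · 0.8358·0.9100 / [1 − 0.8462]
    = 5.848 · 0.7606 / 0.1538
    = 28.92 m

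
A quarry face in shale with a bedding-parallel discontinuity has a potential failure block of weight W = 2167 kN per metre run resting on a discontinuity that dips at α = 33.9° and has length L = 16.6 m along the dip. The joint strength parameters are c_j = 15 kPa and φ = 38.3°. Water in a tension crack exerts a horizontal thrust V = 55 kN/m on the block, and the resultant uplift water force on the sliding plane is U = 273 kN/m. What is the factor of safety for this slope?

FS = 1.14

Resolving the block weight along and normal to the plane and applying the Mohr–Coulomb strength on the joint:
N' = W cosα − U − V sinα = 2167·cos33.9° − 273 − 55·sin33.9° = 1495.0 kN/m
Driving force T = W sinα + V cosα = 2167·sin33.9° + 55·cos33.9° = 1254.3 kN/m
Resisting force R = c_j·L + N'·tanφ = 15·16.6 + 1495.0·tan38.3° = 249.0 + 1180.6 = 1429.6 kN/m
FS = R / T = 1429.6 / 1254.3 = 1.140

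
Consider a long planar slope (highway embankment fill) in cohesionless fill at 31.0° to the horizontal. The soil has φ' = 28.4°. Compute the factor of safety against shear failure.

For a dry cohesionless infinite slope the factor of safety is FS = tanφ' / tanβ.
FS = tan28.4° / tan31.0° = 0.5407 / 0.6009 = 0.900

FS = 0.90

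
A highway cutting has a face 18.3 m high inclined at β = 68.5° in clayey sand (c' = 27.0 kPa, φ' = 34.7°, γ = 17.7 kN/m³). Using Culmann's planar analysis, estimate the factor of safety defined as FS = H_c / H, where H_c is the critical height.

FS = 1.51

H_c = (4c'/γ) · sinβ cosφ' / [1 − cos(β − φ')]
    = (4·27.0/17.7) · sin68.5°·cos34.7° / [1 − cos33.8°]
    = 6.102 · 0.7649 / 0.1690 = 27.62 m
FS = H_c / H = 27.62 / 18.3 = 1.509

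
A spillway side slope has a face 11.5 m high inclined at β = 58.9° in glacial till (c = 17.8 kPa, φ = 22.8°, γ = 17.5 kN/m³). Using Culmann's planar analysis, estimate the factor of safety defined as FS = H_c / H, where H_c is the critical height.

H_c = (4c/γ) · sinβ cosφ / [1 − cos(β − φ)]
    = (4·17.8/17.5) · sin58.9°·cos22.8° / [1 − cos36.1°]
    = 4.069 · 0.7894 / 0.1920 = 16.73 m
FS = H_c / H = 16.73 / 11.5 = 1.454

FS = 1.45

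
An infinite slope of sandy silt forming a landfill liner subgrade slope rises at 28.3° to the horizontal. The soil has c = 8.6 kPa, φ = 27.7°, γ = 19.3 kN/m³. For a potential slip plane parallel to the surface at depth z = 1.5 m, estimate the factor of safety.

FS = 1.69

For an infinite slope with a slip plane parallel to the surface (no pore pressure): FS = [c + γz cos²β tanφ] / [γz sinβ cosβ].
γz = 19.3·1.5 = 28.95 kN/m²
Numerator = 8.6 + 28.95·cos²28.3°·tan27.7° = 8.6 + 28.95·0.7752·0.5250 = 20.383 kPa
Denominator = 28.95·sin28.3°·cos28.3° = 28.95·0.4741·0.8805 = 12.084 kPa
FS = 20.383 / 12.084 = 1.687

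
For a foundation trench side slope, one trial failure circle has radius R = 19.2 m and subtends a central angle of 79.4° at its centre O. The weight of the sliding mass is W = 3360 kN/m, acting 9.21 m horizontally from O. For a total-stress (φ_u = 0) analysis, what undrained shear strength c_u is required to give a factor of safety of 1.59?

FS = c_u·L_a·R / (W·d), so c_u = FS·W·d / (L_a·R).
Arc length L_a = R·θ = 19.2·(79.4°·π/180) = 19.2·1.3858 = 26.61 m
c_u = 1.59·3360·9.21 / (26.61·19.2) = 49203.5 / 510.86 = 96.32 kPa

c_u = 96.3 kPa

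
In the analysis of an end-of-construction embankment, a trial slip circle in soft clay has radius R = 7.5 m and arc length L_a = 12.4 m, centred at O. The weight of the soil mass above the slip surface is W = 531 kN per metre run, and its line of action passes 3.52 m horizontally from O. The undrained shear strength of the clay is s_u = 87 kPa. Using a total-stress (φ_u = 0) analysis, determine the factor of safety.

Taking moments about the centre O, the resisting moment is provided by the undrained shear strength acting along the arc:
M_R = s_u·L_a·R = 87·12.40·7.5 = 8091.0 kN·m/m
M_D = W·d = 531·3.52 = 1869.1 kN·m/m
FS = M_R / M_D = 8091.0 / 1869.1 = 4.329

FS = 4.33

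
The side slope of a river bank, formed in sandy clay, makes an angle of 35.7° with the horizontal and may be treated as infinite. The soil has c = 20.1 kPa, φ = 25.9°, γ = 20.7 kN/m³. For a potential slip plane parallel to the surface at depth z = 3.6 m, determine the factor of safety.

For an infinite slope with a slip plane parallel to the surface (no pore pressure): FS = [c + γz cos²β tanφ] / [γz sinβ cosβ].
γz = 20.7·3.6 = 74.52 kN/m²
Numerator = 20.1 + 74.52·cos²35.7°·tan25.9° = 20.1 + 74.52·0.6595·0.4856 = 43.963 kPa
Denominator = 74.52·sin35.7°·cos35.7° = 74.52·0.5835·0.8121 = 35.314 kPa
FS = 43.963 / 35.314 = 1.245

FS = 1.24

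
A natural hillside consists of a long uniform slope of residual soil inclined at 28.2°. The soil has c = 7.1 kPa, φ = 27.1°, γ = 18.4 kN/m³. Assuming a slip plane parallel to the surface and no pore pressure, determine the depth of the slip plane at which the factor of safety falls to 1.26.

z = 3.03 m

Setting FS = 1.26 in FS = [c + γz cos²β tanφ] / [γz sinβ cosβ] and solving for z:
z = c / [γ cosβ (FS·sinβ − cosβ·tanφ)]
  = 7.1 / [18.4·cos28.2°·(1.26·sin28.2° − cos28.2°·tan27.1°)]
  = 7.1 / [18.4·0.8813·(1.26·0.4726 − 0.8813·0.5117)]
  = 7.1 / 2.3420 = 3.032 m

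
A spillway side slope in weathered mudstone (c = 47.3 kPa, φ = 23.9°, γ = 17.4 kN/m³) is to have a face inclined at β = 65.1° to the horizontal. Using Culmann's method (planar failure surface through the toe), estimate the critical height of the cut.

Culmann's analysis gives the critical failure plane at α_cr = (β + φ)/2 = (65.1 + 23.9)/2 = 44.5°, and the critical height
H_c = (4c/γ) · sinβ cosφ / [1 − cos(β − φ)]
    = (4·47.3/17.4) · sin65.1°·cos23.9° / [1 − cos(41.2°)]
    = 10.874 · 0.9070·0.9143 / [1 − 0.7524]
    = 10.874 · 0.8293 / 0.2476
    = 36.42 m

H_c = 36.42 m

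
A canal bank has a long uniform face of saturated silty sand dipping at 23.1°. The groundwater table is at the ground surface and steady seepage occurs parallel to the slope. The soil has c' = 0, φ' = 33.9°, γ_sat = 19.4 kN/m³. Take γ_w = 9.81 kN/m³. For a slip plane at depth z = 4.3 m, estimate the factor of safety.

With seepage parallel to the slope and the water table at the surface, the effective normal stress on the slip plane uses the buoyant unit weight γ' = γ_sat − γ_w while the driving shear stress uses γ_sat:
FS = [c' + γ' z cos²β tanφ'] / [γ_sat z sinβ cosβ]
(For c' = 0 this reduces to FS = (γ'/γ_sat)·tanφ'/tanβ.)
γ' = 19.4 − 9.81 = 9.59 kN/m³
Numerator = 0.0 + 9.59·4.3·cos²23.1°·tan33.9° = 0.0 + 9.59·4.3·0.8461·0.6720 = 23.445 kPa
Denominator = 19.4·4.3·sin23.1°·cos23.1° = 19.4·4.3·0.3923·0.9198 = 30.105 kPa
FS = 23.445 / 30.105 = 0.779

FS = 0.78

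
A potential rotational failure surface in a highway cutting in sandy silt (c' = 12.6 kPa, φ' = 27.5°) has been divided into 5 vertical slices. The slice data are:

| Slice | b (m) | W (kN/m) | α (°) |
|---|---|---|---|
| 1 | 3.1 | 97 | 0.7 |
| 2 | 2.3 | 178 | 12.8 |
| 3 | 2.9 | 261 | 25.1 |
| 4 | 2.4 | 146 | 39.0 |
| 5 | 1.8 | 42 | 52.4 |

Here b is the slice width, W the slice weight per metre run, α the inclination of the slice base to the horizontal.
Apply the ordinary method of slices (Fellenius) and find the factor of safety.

Ordinary method of slices: FS = Σ[c'·Δl_i + (W_i cosα_i)·tanφ'] / Σ W_i sinα_i, with Δl_i = b_i / cosα_i.
Slice 1: Δl = 3.1/cos0.7° = 3.100 m; N'_1 = 97·cos0.7° = 97.0; c'Δl = 39.06; W sinα = 1.2
Slice 2: Δl = 2.3/cos12.8° = 2.359 m; N'_2 = 178·cos12.8° = 173.6; c'Δl = 29.72; W sinα = 39.4
Slice 3: Δl = 2.9/cos25.1° = 3.202 m; N'_3 = 261·cos25.1° = 236.4; c'Δl = 40.35; W sinα = 110.7
Slice 4: Δl = 2.4/cos39.0° = 3.088 m; N'_4 = 146·cos39.0° = 113.5; c'Δl = 38.91; W sinα = 91.9
Slice 5: Δl = 1.8/cos52.4° = 2.950 m; N'_5 = 42·cos52.4° = 25.6; c'Δl = 37.17; W sinα = 33.3
Σc'Δl = 185.2 kN/m; ΣN' = 646.0 kN/m; ΣW sinα = 276.5 kN/m
Resisting = 185.2 + 646.0·tan27.5° = 185.2 + 336.3 = 521.5 kN/m
FS = 521.5 / 276.5 = 1.886

FS = 1.89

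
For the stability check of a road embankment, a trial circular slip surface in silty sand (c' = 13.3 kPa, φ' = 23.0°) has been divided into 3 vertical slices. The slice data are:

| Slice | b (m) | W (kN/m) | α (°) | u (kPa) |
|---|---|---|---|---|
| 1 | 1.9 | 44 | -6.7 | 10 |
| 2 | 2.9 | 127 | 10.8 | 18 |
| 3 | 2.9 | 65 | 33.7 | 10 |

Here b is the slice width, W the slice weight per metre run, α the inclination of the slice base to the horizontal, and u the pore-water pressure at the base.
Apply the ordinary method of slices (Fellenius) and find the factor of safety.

Ordinary method of slices: FS = Σ[c'·Δl_i + (W_i cosα_i − u_i·Δl_i)·tanφ'] / Σ W_i sinα_i, with Δl_i = b_i / cosα_i.
Slice 1: Δl = 1.9/cos(-6.7°) = 1.913 m; N'_1 = 44·cos(-6.7°) − 10·1.913 = 24.6; c'Δl = 25.44; W sinα = -5.1
Slice 2: Δl = 2.9/cos10.8° = 2.952 m; N'_2 = 127·cos10.8° − 18·2.952 = 71.6; c'Δl = 39.27; W sinα = 23.8
Slice 3: Δl = 2.9/cos33.7° = 3.486 m; N'_3 = 65·cos33.7° − 10·3.486 = 19.2; c'Δl = 46.36; W sinα = 36.1
Σc'Δl = 111.1 kN/m; ΣN' = 115.4 kN/m; ΣW sinα = 54.7 kN/m
Resisting = 111.1 + 115.4·tan23.0° = 111.1 + 49.0 = 160.1 kN/m
FS = 160.1 / 54.7 = 2.924

FS = 2.92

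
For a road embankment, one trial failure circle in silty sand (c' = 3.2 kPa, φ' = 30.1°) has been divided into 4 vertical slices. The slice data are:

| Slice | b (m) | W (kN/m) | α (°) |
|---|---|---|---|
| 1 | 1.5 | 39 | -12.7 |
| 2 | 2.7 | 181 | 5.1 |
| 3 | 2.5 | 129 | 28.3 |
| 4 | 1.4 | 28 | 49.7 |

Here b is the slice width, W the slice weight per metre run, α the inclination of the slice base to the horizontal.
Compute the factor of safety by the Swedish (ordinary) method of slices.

Ordinary method of slices: FS = Σ[c'·Δl_i + (W_i cosα_i)·tanφ'] / Σ W_i sinα_i, with Δl_i = b_i / cosα_i.
Slice 1: Δl = 1.5/cos(-12.7°) = 1.538 m; N'_1 = 39·cos(-12.7°) = 38.0; c'Δl = 4.92; W sinα = -8.6
Slice 2: Δl = 2.7/cos5.1° = 2.711 m; N'_2 = 181·cos5.1° = 180.3; c'Δl = 8.67; W sinα = 16.1
Slice 3: Δl = 2.5/cos28.3° = 2.839 m; N'_3 = 129·cos28.3° = 113.6; c'Δl = 9.09; W sinα = 61.2
Slice 4: Δl = 1.4/cos49.7° = 2.165 m; N'_4 = 28·cos49.7° = 18.1; c'Δl = 6.93; W sinα = 21.4
Σc'Δl = 29.6 kN/m; ΣN' = 350.0 kN/m; ΣW sinα = 90.0 kN/m
Resisting = 29.6 + 350.0·tan30.1° = 29.6 + 202.9 = 232.5 kN/m
FS = 232.5 / 90.0 = 2.583

FS = 2.58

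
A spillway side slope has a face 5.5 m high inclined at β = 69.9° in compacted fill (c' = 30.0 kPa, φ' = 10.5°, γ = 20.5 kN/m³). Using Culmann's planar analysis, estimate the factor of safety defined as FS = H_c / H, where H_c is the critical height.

FS = 2.00

H_c = (4c'/γ) · sinβ cosφ' / [1 − cos(β − φ')]
    = (4·30.0/20.5) · sin69.9°·cos10.5° / [1 − cos59.4°]
    = 5.854 · 0.9234 / 0.4910 = 11.01 m
FS = H_c / H = 11.01 / 5.5 = 2.002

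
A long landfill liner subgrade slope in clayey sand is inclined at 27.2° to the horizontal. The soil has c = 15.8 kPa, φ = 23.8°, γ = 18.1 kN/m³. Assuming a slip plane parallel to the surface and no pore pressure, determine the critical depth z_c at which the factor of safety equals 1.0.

z_c = 15.14 m

Setting FS = 1.00 in FS = [c + γz cos²β tanφ] / [γz sinβ cosβ] and solving for z:
z = c / [γ cosβ (FS·sinβ − cosβ·tanφ)]
  = 15.8 / [18.1·cos27.2°·(1.00·sin27.2° − cos27.2°·tan23.8°)]
  = 15.8 / [18.1·0.8894·(1.00·0.4571 − 0.8894·0.4411)]
  = 15.8 / 1.0435 = 15.142 m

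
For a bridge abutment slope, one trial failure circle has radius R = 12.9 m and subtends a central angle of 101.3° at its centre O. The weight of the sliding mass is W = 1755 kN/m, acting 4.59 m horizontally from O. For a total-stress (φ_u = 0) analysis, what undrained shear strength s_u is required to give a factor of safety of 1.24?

s_u = 34.0 kPa

FS = s_u·L_a·R / (W·d), so s_u = FS·W·d / (L_a·R).
Arc length L_a = R·θ = 12.9·(101.3°·π/180) = 12.9·1.7680 = 22.81 m
s_u = 1.24·1755·4.59 / (22.81·12.9) = 9988.8 / 294.22 = 33.95 kPa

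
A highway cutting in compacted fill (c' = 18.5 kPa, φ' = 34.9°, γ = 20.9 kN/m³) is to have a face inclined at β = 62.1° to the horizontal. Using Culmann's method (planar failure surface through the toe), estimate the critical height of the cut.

Culmann's analysis gives the critical failure plane at α_cr = (β + φ')/2 = (62.1 + 34.9)/2 = 48.5°, and the critical height
H_c = (4c'/γ) · sinβ cosφ' / [1 − cos(β − φ')]
    = (4·18.5/20.9) · sin62.1°·cos34.9° / [1 − cos(27.2°)]
    = 3.541 · 0.8838·0.8202 / [1 − 0.8894]
    = 3.541 · 0.7248 / 0.1106
    = 23.21 m

H_c = 23.21 m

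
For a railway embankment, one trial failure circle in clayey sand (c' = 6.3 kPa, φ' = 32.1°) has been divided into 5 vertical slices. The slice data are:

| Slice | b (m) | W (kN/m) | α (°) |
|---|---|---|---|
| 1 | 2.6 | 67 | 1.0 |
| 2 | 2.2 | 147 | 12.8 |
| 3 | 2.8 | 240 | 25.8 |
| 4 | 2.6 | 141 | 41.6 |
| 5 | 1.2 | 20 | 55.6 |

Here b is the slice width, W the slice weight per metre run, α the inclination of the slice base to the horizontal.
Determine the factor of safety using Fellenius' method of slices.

FS = 1.72

Ordinary method of slices: FS = Σ[c'·Δl_i + (W_i cosα_i)·tanφ'] / Σ W_i sinα_i, with Δl_i = b_i / cosα_i.
Slice 1: Δl = 2.6/cos1.0° = 2.600 m; N'_1 = 67·cos1.0° = 67.0; c'Δl = 16.38; W sinα = 1.2
Slice 2: Δl = 2.2/cos12.8° = 2.256 m; N'_2 = 147·cos12.8° = 143.3; c'Δl = 14.21; W sinα = 32.6
Slice 3: Δl = 2.8/cos25.8° = 3.110 m; N'_3 = 240·cos25.8° = 216.1; c'Δl = 19.59; W sinα = 104.5
Slice 4: Δl = 2.6/cos41.6° = 3.477 m; N'_4 = 141·cos41.6° = 105.4; c'Δl = 21.90; W sinα = 93.6
Slice 5: Δl = 1.2/cos55.6° = 2.124 m; N'_5 = 20·cos55.6° = 11.3; c'Δl = 13.38; W sinα = 16.5
Σc'Δl = 85.5 kN/m; ΣN' = 543.2 kN/m; ΣW sinα = 248.3 kN/m
Resisting = 85.5 + 543.2·tan32.1° = 85.5 + 340.7 = 426.2 kN/m
FS = 426.2 / 248.3 = 1.716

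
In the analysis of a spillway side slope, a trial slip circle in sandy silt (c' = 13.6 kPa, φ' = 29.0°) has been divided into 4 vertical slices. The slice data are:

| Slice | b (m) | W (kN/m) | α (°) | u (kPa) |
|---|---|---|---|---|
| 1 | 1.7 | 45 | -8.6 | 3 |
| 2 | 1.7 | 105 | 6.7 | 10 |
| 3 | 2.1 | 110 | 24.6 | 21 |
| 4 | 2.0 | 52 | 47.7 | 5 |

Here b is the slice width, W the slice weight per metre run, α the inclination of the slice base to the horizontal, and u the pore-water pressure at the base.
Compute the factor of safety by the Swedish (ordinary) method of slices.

Ordinary method of slices: FS = Σ[c'·Δl_i + (W_i cosα_i − u_i·Δl_i)·tanφ'] / Σ W_i sinα_i, with Δl_i = b_i / cosα_i.
Slice 1: Δl = 1.7/cos(-8.6°) = 1.719 m; N'_1 = 45·cos(-8.6°) − 3·1.719 = 39.3; c'Δl = 23.38; W sinα = -6.7
Slice 2: Δl = 1.7/cos6.7° = 1.712 m; N'_2 = 105·cos6.7° − 10·1.712 = 87.2; c'Δl = 23.28; W sinα = 12.3
Slice 3: Δl = 2.1/cos24.6° = 2.310 m; N'_3 = 110·cos24.6° − 21·2.310 = 51.5; c'Δl = 31.41; W sinα = 45.8
Slice 4: Δl = 2.0/cos47.7° = 2.972 m; N'_4 = 52·cos47.7° − 5·2.972 = 20.1; c'Δl = 40.42; W sinα = 38.5
Σc'Δl = 118.5 kN/m; ΣN' = 198.2 kN/m; ΣW sinα = 89.8 kN/m
Resisting = 118.5 + 198.2·tan29.0° = 118.5 + 109.8 = 228.3 kN/m
FS = 228.3 / 89.8 = 2.543

FS = 2.54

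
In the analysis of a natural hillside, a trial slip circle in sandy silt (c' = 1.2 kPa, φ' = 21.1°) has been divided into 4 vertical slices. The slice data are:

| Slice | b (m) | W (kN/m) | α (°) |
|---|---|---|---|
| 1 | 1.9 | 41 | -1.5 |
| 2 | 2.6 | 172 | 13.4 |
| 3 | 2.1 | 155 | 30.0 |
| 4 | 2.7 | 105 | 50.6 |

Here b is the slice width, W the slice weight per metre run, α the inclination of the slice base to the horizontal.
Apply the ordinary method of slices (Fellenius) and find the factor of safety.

FS = 0.87

Ordinary method of slices: FS = Σ[c'·Δl_i + (W_i cosα_i)·tanφ'] / Σ W_i sinα_i, with Δl_i = b_i / cosα_i.
Slice 1: Δl = 1.9/cos(-1.5°) = 1.901 m; N'_1 = 41·cos(-1.5°) = 41.0; c'Δl = 2.28; W sinα = -1.1
Slice 2: Δl = 2.6/cos13.4° = 2.673 m; N'_2 = 172·cos13.4° = 167.3; c'Δl = 3.21; W sinα = 39.9
Slice 3: Δl = 2.1/cos30.0° = 2.425 m; N'_3 = 155·cos30.0° = 134.2; c'Δl = 2.91; W sinα = 77.5
Slice 4: Δl = 2.7/cos50.6° = 4.254 m; N'_4 = 105·cos50.6° = 66.6; c'Δl = 5.10; W sinα = 81.1
Σc'Δl = 13.5 kN/m; ΣN' = 409.2 kN/m; ΣW sinα = 197.4 kN/m
Resisting = 13.5 + 409.2·tan21.1° = 13.5 + 157.9 = 171.4 kN/m
FS = 171.4 / 197.4 = 0.868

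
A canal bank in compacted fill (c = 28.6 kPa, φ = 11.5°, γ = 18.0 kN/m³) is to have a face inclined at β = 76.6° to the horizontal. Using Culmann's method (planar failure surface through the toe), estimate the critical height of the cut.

H_c = 10.46 m

Culmann's analysis gives the critical failure plane at α_cr = (β + φ)/2 = (76.6 + 11.5)/2 = 44.0°, and the critical height
H_c = (4c/γ) · sinβ cosφ / [1 − cos(β − φ)]
    = (4·28.6/18.0) · sin76.6°·cos11.5° / [1 − cos(65.1°)]
    = 6.356 · 0.9728·0.9799 / [1 − 0.4210]
    = 6.356 · 0.9532 / 0.5790
    = 10.46 m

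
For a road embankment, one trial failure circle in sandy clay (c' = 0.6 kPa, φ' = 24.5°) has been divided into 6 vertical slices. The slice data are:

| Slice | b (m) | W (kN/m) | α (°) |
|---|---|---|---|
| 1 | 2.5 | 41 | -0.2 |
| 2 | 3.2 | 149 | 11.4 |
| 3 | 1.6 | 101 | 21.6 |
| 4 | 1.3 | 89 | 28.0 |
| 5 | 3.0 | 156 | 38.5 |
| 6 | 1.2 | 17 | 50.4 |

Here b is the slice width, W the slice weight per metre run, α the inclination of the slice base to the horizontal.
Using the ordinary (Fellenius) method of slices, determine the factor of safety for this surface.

Ordinary method of slices: FS = Σ[c'·Δl_i + (W_i cosα_i)·tanφ'] / Σ W_i sinα_i, with Δl_i = b_i / cosα_i.
Slice 1: Δl = 2.5/cos(-0.2°) = 2.500 m; N'_1 = 41·cos(-0.2°) = 41.0; c'Δl = 1.50; W sinα = -0.1
Slice 2: Δl = 3.2/cos11.4° = 3.264 m; N'_2 = 149·cos11.4° = 146.1; c'Δl = 1.96; W sinα = 29.5
Slice 3: Δl = 1.6/cos21.6° = 1.721 m; N'_3 = 101·cos21.6° = 93.9; c'Δl = 1.03; W sinα = 37.2
Slice 4: Δl = 1.3/cos28.0° = 1.472 m; N'_4 = 89·cos28.0° = 78.6; c'Δl = 0.88; W sinα = 41.8
Slice 5: Δl = 3.0/cos38.5° = 3.833 m; N'_5 = 156·cos38.5° = 122.1; c'Δl = 2.30; W sinα = 97.1
Slice 6: Δl = 1.2/cos50.4° = 1.883 m; N'_6 = 17·cos50.4° = 10.8; c'Δl = 1.13; W sinα = 13.1
Σc'Δl = 8.8 kN/m; ΣN' = 492.5 kN/m; ΣW sinα = 218.5 kN/m
Resisting = 8.8 + 492.5·tan24.5° = 8.8 + 224.4 = 233.2 kN/m
FS = 233.2 / 218.5 = 1.068

FS = 1.07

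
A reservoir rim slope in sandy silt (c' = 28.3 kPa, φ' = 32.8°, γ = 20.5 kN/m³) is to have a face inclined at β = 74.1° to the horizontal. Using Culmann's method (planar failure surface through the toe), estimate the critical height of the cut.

Culmann's analysis gives the critical failure plane at α_cr = (β + φ')/2 = (74.1 + 32.8)/2 = 53.4°, and the critical height
H_c = (4c'/γ) · sinβ cosφ' / [1 − cos(β − φ')]
    = (4·28.3/20.5) · sin74.1°·cos32.8° / [1 − cos(41.3°)]
    = 5.522 · 0.9617·0.8406 / [1 − 0.7513]
    = 5.522 · 0.8084 / 0.2487
    = 17.95 m

H_c = 17.95 m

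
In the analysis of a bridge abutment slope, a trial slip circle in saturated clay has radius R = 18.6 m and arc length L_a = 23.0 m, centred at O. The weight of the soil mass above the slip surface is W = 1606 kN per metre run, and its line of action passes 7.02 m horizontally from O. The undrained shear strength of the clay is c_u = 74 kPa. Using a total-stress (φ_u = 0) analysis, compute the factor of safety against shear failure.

FS = 2.81

Taking moments about the centre O, the resisting moment is provided by the undrained shear strength acting along the arc:
M_R = c_u·L_a·R = 74·23.00·18.6 = 31657.2 kN·m/m
M_D = W·d = 1606·7.02 = 11274.1 kN·m/m
FS = M_R / M_D = 31657.2 / 11274.1 = 2.808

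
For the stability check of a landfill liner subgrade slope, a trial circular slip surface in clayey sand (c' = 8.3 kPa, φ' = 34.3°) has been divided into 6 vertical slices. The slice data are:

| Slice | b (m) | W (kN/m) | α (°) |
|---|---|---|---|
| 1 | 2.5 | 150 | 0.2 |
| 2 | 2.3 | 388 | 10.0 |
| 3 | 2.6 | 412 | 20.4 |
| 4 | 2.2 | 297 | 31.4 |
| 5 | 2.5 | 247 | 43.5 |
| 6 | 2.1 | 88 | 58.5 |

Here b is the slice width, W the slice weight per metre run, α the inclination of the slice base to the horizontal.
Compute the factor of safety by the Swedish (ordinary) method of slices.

FS = 1.80

Ordinary method of slices: FS = Σ[c'·Δl_i + (W_i cosα_i)·tanφ'] / Σ W_i sinα_i, with Δl_i = b_i / cosα_i.
Slice 1: Δl = 2.5/cos0.2° = 2.500 m; N'_1 = 150·cos0.2° = 150.0; c'Δl = 20.75; W sinα = 0.5
Slice 2: Δl = 2.3/cos10.0° = 2.335 m; N'_2 = 388·cos10.0° = 382.1; c'Δl = 19.38; W sinα = 67.4
Slice 3: Δl = 2.6/cos20.4° = 2.774 m; N'_3 = 412·cos20.4° = 386.2; c'Δl = 23.02; W sinα = 143.6
Slice 4: Δl = 2.2/cos31.4° = 2.577 m; N'_4 = 297·cos31.4° = 253.5; c'Δl = 21.39; W sinα = 154.7
Slice 5: Δl = 2.5/cos43.5° = 3.446 m; N'_5 = 247·cos43.5° = 179.2; c'Δl = 28.61; W sinα = 170.0
Slice 6: Δl = 2.1/cos58.5° = 4.019 m; N'_6 = 88·cos58.5° = 46.0; c'Δl = 33.36; W sinα = 75.0
Σc'Δl = 146.5 kN/m; ΣN' = 1396.9 kN/m; ΣW sinα = 611.3 kN/m
Resisting = 146.5 + 1396.9·tan34.3° = 146.5 + 952.9 = 1099.4 kN/m
FS = 1099.4 / 611.3 = 1.798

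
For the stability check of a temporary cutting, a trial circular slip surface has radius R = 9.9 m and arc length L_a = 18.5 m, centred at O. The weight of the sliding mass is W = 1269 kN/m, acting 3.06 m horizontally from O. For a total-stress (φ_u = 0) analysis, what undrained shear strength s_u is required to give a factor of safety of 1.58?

s_u = 33.5 kPa

FS = s_u·L_a·R / (W·d), so s_u = FS·W·d / (L_a·R).
s_u = 1.58·1269·3.06 / (18.50·9.9) = 6135.4 / 183.15 = 33.50 kPa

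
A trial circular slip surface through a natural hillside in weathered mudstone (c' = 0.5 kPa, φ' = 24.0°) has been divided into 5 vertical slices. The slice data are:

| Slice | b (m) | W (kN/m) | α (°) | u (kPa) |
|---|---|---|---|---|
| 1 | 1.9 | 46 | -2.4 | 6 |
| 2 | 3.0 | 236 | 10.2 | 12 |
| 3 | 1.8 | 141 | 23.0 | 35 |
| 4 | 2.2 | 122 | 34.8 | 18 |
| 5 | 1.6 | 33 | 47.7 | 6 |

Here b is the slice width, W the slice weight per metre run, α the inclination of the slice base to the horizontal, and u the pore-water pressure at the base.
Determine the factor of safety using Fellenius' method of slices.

FS = 0.86

Ordinary method of slices: FS = Σ[c'·Δl_i + (W_i cosα_i − u_i·Δl_i)·tanφ'] / Σ W_i sinα_i, with Δl_i = b_i / cosα_i.
Slice 1: Δl = 1.9/cos(-2.4°) = 1.902 m; N'_1 = 46·cos(-2.4°) − 6·1.902 = 34.5; c'Δl = 0.95; W sinα = -1.9
Slice 2: Δl = 3.0/cos10.2° = 3.048 m; N'_2 = 236·cos10.2° − 12·3.048 = 195.7; c'Δl = 1.52; W sinα = 41.8
Slice 3: Δl = 1.8/cos23.0° = 1.955 m; N'_3 = 141·cos23.0° − 35·1.955 = 61.4; c'Δl = 0.98; W sinα = 55.1
Slice 4: Δl = 2.2/cos34.8° = 2.679 m; N'_4 = 122·cos34.8° − 18·2.679 = 52.0; c'Δl = 1.34; W sinα = 69.6
Slice 5: Δl = 1.6/cos47.7° = 2.377 m; N'_5 = 33·cos47.7° − 6·2.377 = 7.9; c'Δl = 1.19; W sinα = 24.4
Σc'Δl = 6.0 kN/m; ΣN' = 351.5 kN/m; ΣW sinα = 189.0 kN/m
Resisting = 6.0 + 351.5·tan24.0° = 6.0 + 156.5 = 162.5 kN/m
FS = 162.5 / 189.0 = 0.860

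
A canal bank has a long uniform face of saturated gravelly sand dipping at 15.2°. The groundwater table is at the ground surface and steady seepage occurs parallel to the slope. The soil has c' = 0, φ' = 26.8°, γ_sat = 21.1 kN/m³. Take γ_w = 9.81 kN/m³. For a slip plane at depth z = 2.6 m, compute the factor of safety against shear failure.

With seepage parallel to the slope and the water table at the surface, the effective normal stress on the slip plane uses the buoyant unit weight γ' = γ_sat − γ_w while the driving shear stress uses γ_sat:
FS = [c' + γ' z cos²β tanφ'] / [γ_sat z sinβ cosβ]
(For c' = 0 this reduces to FS = (γ'/γ_sat)·tanφ'/tanβ.)
γ' = 21.1 − 9.81 = 11.29 kN/m³
Numerator = 0.0 + 11.29·2.6·cos²15.2°·tan26.8° = 0.0 + 11.29·2.6·0.9313·0.5051 = 13.808 kPa
Denominator = 21.1·2.6·sin15.2°·cos15.2° = 21.1·2.6·0.2622·0.9650 = 13.881 kPa
FS = 13.808 / 13.881 = 0.995

FS = 0.99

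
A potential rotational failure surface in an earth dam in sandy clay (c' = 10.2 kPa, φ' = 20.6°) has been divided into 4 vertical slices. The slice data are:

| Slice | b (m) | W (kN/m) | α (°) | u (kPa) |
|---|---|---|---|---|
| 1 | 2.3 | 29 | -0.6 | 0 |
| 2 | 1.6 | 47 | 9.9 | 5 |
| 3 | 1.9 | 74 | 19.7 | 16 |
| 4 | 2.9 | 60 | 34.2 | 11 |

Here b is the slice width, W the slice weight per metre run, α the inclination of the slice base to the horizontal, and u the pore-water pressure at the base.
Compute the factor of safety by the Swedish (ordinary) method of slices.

FS = 2.10

Ordinary method of slices: FS = Σ[c'·Δl_i + (W_i cosα_i − u_i·Δl_i)·tanφ'] / Σ W_i sinα_i, with Δl_i = b_i / cosα_i.
Slice 1: Δl = 2.3/cos(-0.6°) = 2.300 m; N'_1 = 29·cos(-0.6°) − 0·2.300 = 29.0; c'Δl = 23.46; W sinα = -0.3
Slice 2: Δl = 1.6/cos9.9° = 1.624 m; N'_2 = 47·cos9.9° − 5·1.624 = 38.2; c'Δl = 16.57; W sinα = 8.1
Slice 3: Δl = 1.9/cos19.7° = 2.018 m; N'_3 = 74·cos19.7° − 16·2.018 = 37.4; c'Δl = 20.58; W sinα = 24.9
Slice 4: Δl = 2.9/cos34.2° = 3.506 m; N'_4 = 60·cos34.2° − 11·3.506 = 11.1; c'Δl = 35.76; W sinα = 33.7
Σc'Δl = 96.4 kN/m; ΣN' = 115.6 kN/m; ΣW sinα = 66.4 kN/m
Resisting = 96.4 + 115.6·tan20.6° = 96.4 + 43.5 = 139.8 kN/m
FS = 139.8 / 66.4 = 2.104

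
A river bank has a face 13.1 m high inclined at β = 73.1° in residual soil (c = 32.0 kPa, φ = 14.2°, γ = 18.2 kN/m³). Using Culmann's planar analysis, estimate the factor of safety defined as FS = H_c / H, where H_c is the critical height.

H_c = (4c/γ) · sinβ cosφ / [1 − cos(β − φ)]
    = (4·32.0/18.2) · sin73.1°·cos14.2° / [1 − cos58.9°]
    = 7.033 · 0.9276 / 0.4835 = 13.49 m
FS = H_c / H = 13.49 / 13.1 = 1.030

FS = 1.03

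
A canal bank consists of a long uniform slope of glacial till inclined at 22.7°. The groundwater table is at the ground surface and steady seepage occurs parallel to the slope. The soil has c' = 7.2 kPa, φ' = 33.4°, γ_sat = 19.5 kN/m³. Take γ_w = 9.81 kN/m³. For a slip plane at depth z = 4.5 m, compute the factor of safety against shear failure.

With seepage parallel to the slope and the water table at the surface, the effective normal stress on the slip plane uses the buoyant unit weight γ' = γ_sat − γ_w while the driving shear stress uses γ_sat:
FS = [c' + γ' z cos²β tanφ'] / [γ_sat z sinβ cosβ]
γ' = 19.5 − 9.81 = 9.69 kN/m³
Numerator = 7.2 + 9.69·4.5·cos²22.7°·tan33.4° = 7.2 + 9.69·4.5·0.8511·0.6594 = 31.670 kPa
Denominator = 19.5·4.5·sin22.7°·cos22.7° = 19.5·4.5·0.3859·0.9225 = 31.240 kPa
FS = 31.670 / 31.240 = 1.014

FS = 1.01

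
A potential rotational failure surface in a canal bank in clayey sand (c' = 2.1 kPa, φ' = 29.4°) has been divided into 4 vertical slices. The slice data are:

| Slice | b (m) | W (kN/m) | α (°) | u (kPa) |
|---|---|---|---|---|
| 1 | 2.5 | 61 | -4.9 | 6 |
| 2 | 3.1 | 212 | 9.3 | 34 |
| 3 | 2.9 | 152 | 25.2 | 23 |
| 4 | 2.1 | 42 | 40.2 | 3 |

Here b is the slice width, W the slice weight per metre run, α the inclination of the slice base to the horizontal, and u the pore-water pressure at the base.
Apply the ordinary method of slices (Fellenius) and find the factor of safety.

Ordinary method of slices: FS = Σ[c'·Δl_i + (W_i cosα_i − u_i·Δl_i)·tanφ'] / Σ W_i sinα_i, with Δl_i = b_i / cosα_i.
Slice 1: Δl = 2.5/cos(-4.9°) = 2.509 m; N'_1 = 61·cos(-4.9°) − 6·2.509 = 45.7; c'Δl = 5.27; W sinα = -5.2
Slice 2: Δl = 3.1/cos9.3° = 3.141 m; N'_2 = 212·cos9.3° − 34·3.141 = 102.4; c'Δl = 6.60; W sinα = 34.3
Slice 3: Δl = 2.9/cos25.2° = 3.205 m; N'_3 = 152·cos25.2° − 23·3.205 = 63.8; c'Δl = 6.73; W sinα = 64.7
Slice 4: Δl = 2.1/cos40.2° = 2.749 m; N'_4 = 42·cos40.2° − 3·2.749 = 23.8; c'Δl = 5.77; W sinα = 27.1
Σc'Δl = 24.4 kN/m; ΣN' = 235.8 kN/m; ΣW sinα = 120.9 kN/m
Resisting = 24.4 + 235.8·tan29.4° = 24.4 + 132.9 = 157.2 kN/m
FS = 157.2 / 120.9 = 1.301

FS = 1.30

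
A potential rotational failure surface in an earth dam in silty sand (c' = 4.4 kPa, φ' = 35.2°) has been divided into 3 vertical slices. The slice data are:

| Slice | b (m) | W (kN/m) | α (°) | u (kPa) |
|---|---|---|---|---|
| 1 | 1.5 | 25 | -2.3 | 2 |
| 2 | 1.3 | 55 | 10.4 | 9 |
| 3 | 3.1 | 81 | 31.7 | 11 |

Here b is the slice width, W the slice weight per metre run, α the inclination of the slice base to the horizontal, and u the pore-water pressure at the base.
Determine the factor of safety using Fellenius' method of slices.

Ordinary method of slices: FS = Σ[c'·Δl_i + (W_i cosα_i − u_i·Δl_i)·tanφ'] / Σ W_i sinα_i, with Δl_i = b_i / cosα_i.
Slice 1: Δl = 1.5/cos(-2.3°) = 1.501 m; N'_1 = 25·cos(-2.3°) − 2·1.501 = 22.0; c'Δl = 6.61; W sinα = -1.0
Slice 2: Δl = 1.3/cos10.4° = 1.322 m; N'_2 = 55·cos10.4° − 9·1.322 = 42.2; c'Δl = 5.82; W sinα = 9.9
Slice 3: Δl = 3.1/cos31.7° = 3.644 m; N'_3 = 81·cos31.7° − 11·3.644 = 28.8; c'Δl = 16.03; W sinα = 42.6
Σc'Δl = 28.5 kN/m; ΣN' = 93.0 kN/m; ΣW sinα = 51.5 kN/m
Resisting = 28.5 + 93.0·tan35.2° = 28.5 + 65.6 = 94.1 kN/m
FS = 94.1 / 51.5 = 1.827

FS = 1.83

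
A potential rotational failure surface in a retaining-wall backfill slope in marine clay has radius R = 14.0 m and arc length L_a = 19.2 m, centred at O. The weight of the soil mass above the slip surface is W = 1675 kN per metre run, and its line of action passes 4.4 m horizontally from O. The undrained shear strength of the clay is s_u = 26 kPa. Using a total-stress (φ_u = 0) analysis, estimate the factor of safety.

Taking moments about the centre O, the resisting moment is provided by the undrained shear strength acting along the arc:
M_R = s_u·L_a·R = 26·19.20·14.0 = 6988.8 kN·m/m
M_D = W·d = 1675·4.4 = 7370.0 kN·m/m
FS = M_R / M_D = 6988.8 / 7370.0 = 0.948

FS = 0.95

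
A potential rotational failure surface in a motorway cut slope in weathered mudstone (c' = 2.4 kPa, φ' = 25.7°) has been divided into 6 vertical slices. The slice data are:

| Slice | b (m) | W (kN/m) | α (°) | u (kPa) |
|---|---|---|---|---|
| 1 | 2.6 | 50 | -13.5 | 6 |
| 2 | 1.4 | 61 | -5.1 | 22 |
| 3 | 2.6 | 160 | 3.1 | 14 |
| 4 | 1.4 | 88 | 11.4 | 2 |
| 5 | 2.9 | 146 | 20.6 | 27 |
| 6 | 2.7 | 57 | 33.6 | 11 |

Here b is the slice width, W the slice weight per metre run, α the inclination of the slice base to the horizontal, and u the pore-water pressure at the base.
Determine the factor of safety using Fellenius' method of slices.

Ordinary method of slices: FS = Σ[c'·Δl_i + (W_i cosα_i − u_i·Δl_i)·tanφ'] / Σ W_i sinα_i, with Δl_i = b_i / cosα_i.
Slice 1: Δl = 2.6/cos(-13.5°) = 2.674 m; N'_1 = 50·cos(-13.5°) − 6·2.674 = 32.6; c'Δl = 6.42; W sinα = -11.7
Slice 2: Δl = 1.4/cos(-5.1°) = 1.406 m; N'_2 = 61·cos(-5.1°) − 22·1.406 = 29.8; c'Δl = 3.37; W sinα = -5.4
Slice 3: Δl = 2.6/cos3.1° = 2.604 m; N'_3 = 160·cos3.1° − 14·2.604 = 123.3; c'Δl = 6.25; W sinα = 8.7
Slice 4: Δl = 1.4/cos11.4° = 1.428 m; N'_4 = 88·cos11.4° − 2·1.428 = 83.4; c'Δl = 3.43; W sinα = 17.4
Slice 5: Δl = 2.9/cos20.6° = 3.098 m; N'_5 = 146·cos20.6° − 27·3.098 = 53.0; c'Δl = 7.44; W sinα = 51.4
Slice 6: Δl = 2.7/cos33.6° = 3.242 m; N'_6 = 57·cos33.6° − 11·3.242 = 11.8; c'Δl = 7.78; W sinα = 31.5
Σc'Δl = 34.7 kN/m; ΣN' = 334.0 kN/m; ΣW sinα = 91.9 kN/m
Resisting = 34.7 + 334.0·tan25.7° = 34.7 + 160.7 = 195.4 kN/m
FS = 195.4 / 91.9 = 2.127

FS = 2.13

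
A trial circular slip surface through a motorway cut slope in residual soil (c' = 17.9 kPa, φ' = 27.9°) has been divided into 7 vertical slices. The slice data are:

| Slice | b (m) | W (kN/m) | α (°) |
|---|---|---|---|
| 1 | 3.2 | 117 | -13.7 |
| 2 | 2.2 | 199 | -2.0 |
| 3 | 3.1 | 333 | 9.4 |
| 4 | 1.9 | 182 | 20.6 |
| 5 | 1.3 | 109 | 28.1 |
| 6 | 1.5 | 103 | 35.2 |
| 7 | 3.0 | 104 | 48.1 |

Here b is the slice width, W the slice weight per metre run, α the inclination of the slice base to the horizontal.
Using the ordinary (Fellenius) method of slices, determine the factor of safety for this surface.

Ordinary method of slices: FS = Σ[c'·Δl_i + (W_i cosα_i)·tanφ'] / Σ W_i sinα_i, with Δl_i = b_i / cosα_i.
Slice 1: Δl = 3.2/cos(-13.7°) = 3.294 m; N'_1 = 117·cos(-13.7°) = 113.7; c'Δl = 58.96; W sinα = -27.7
Slice 2: Δl = 2.2/cos(-2.0°) = 2.201 m; N'_2 = 199·cos(-2.0°) = 198.9; c'Δl = 39.40; W sinα = -6.9
Slice 3: Δl = 3.1/cos9.4° = 3.142 m; N'_3 = 333·cos9.4° = 328.5; c'Δl = 56.25; W sinα = 54.4
Slice 4: Δl = 1.9/cos20.6° = 2.030 m; N'_4 = 182·cos20.6° = 170.4; c'Δl = 36.33; W sinα = 64.0
Slice 5: Δl = 1.3/cos28.1° = 1.474 m; N'_5 = 109·cos28.1° = 96.2; c'Δl = 26.38; W sinα = 51.3
Slice 6: Δl = 1.5/cos35.2° = 1.836 m; N'_6 = 103·cos35.2° = 84.2; c'Δl = 32.86; W sinα = 59.4
Slice 7: Δl = 3.0/cos48.1° = 4.492 m; N'_7 = 104·cos48.1° = 69.5; c'Δl = 80.41; W sinα = 77.4
Σc'Δl = 330.6 kN/m; ΣN' = 1061.2 kN/m; ΣW sinα = 271.9 kN/m
Resisting = 330.6 + 1061.2·tan27.9° = 330.6 + 561.9 = 892.5 kN/m
FS = 892.5 / 271.9 = 3.282

FS = 3.28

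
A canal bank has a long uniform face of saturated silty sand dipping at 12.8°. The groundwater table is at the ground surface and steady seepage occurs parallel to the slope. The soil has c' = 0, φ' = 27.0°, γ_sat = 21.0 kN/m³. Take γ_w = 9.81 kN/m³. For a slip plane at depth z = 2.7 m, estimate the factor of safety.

With seepage parallel to the slope and the water table at the surface, the effective normal stress on the slip plane uses the buoyant unit weight γ' = γ_sat − γ_w while the driving shear stress uses γ_sat:
FS = [c' + γ' z cos²β tanφ'] / [γ_sat z sinβ cosβ]
(For c' = 0 this reduces to FS = (γ'/γ_sat)·tanφ'/tanβ.)
γ' = 21.0 − 9.81 = 11.19 kN/m³
Numerator = 0.0 + 11.19·2.7·cos²12.8°·tan27.0° = 0.0 + 11.19·2.7·0.9509·0.5095 = 14.639 kPa
Denominator = 21.0·2.7·sin12.8°·cos12.8° = 21.0·2.7·0.2215·0.9751 = 12.250 kPa
FS = 14.639 / 12.250 = 1.195

FS = 1.20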